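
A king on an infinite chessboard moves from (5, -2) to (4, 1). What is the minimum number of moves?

max(|x_i - y_i|) = max(|5 - 4|, |-2 - 1|) = max(1, 3) = 3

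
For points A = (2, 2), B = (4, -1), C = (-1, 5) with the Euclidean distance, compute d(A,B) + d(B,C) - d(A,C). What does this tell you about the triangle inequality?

d(A,B) = √(2² + 3²) = √13 ≈ 3.6056, d(B,C) = √(5² + 6²) = √61 ≈ 7.8102, d(A,C) = √(3² + 3²) = √18 ≈ 4.2426.
d(A,B) + d(B,C) - d(A,C) = 3.6056 + 7.8102 - 4.2426 = 11.4158 - 4.2426 = 7.1732 (to 4 decimal places). This is ≥ 0, so the triangle inequality holds for these points.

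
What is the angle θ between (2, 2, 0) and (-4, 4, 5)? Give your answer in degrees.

With u = (2, 2, 0), v = (-4, 4, 5):
u·v = 2·(-4) + 2·4 + 0·5 = (-8) + 8 + 0 = 0.
|u| = √(2² + 2² + 0²) = √8, |v| = √((-4)² + 4² + 5²) = √57, so |u||v| = √(8·57) = √456.
cos θ = (u·v)/(|u||v|) = 0/√456 = 0 (the vectors are orthogonal)
θ = arccos(0) = 90°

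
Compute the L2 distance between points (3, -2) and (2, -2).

(Σ|x_i - y_i|^2)^(1/2) = (|3 - 2|^2 + |-2 - (-2)|^2)^(1/2)
= (1^2 + 0^2)^(1/2) = (1 + 0)^(1/2) = (1)^(1/2) = 1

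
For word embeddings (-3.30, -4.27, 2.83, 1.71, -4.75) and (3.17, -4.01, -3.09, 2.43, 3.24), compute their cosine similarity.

With u = (-3.30, -4.27, 2.83, 1.71, -4.75), v = (3.17, -4.01, -3.09, 2.43, 3.24):
u·v = (-3.3)·3.17 + (-4.27)·(-4.01) + 2.83·(-3.09) + 1.71·2.43 + (-4.75)·3.24 = (-10.461) + 17.1227 + (-8.7447) + 4.1553 + (-15.39) = -13.3177.
|u| = √((-3.3)² + (-4.27)² + 2.83² + 1.71² + (-4.75)²) = √(10.89 + 18.2329 + 8.0089 + 2.9241 + 22.5625) = √62.6184, |v| = √(3.17² + (-4.01)² + (-3.09)² + 2.43² + 3.24²) = √(10.0489 + 16.0801 + 9.5481 + 5.9049 + 10.4976) = √52.0796.
cos θ = (u·v)/(|u||v|) = -13.3177/(√62.6184·√52.0796) ≈ -0.2332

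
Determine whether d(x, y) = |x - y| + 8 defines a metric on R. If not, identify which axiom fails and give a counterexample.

No. d fails identity of indiscernibles (specifically d(x,x) = 0): d(-1, -1) = |-1 - (-1)| + 8 = 0 + 8 = 8 ≠ 0.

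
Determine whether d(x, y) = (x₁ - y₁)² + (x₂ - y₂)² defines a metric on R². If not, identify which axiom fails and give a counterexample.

No. The squared Euclidean distance fails the triangle inequality. Counterexample: x = (0, 0), y = (1, 2), z = (2, 4). d(x,z) = 2² + 4² = 20, but d(x,y) + d(y,z) = (1² + 2²) + (1² + 2²) = 5 + 5 = 10. Since 20 > 10, the triangle inequality is violated. (Note: √d, the ordinary Euclidean distance, IS a metric.)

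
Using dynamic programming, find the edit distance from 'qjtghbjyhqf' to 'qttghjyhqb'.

Let D[i][j] be the edit distance between the first i characters of 'qjtghbjyhqf' and the first j characters of 'qttghjyhqb', with D[i][0] = i, D[0][j] = j, and D[i][j] = D[i-1][j-1] if the characters match, else 1 + min(D[i-1][j], D[i][j-1], D[i-1][j-1]). Filling the table (rows: prefixes of 'qjtghbjyhqf', columns: prefixes of 'qttghjyhqb'):
     ε  q  t  t  g  h  j  y  h  q  b
  ε  0  1  2  3  4  5  6  7  8  9 10
  q  1  0  1  2  3  4  5  6  7  8  9
  j  2  1  1  2  3  4  4  5  6  7  8
  t  3  2  1  1  2  3  4  5  6  7  8
  g  4  3  2  2  1  2  3  4  5  6  7
  h  5  4  3  3  2  1  2  3  4  5  6
  b  6  5  4  4  3  2  2  3  4  5  5
  j  7  6  5  5  4  3  2  3  4  5  6
  y  8  7  6  6  5  4  3  2  3  4  5
  h  9  8  7  7  6  5  4  3  2  3  4
  q 10  9  8  8  7  6  5  4  3  2  3
  f 11 10  9  9  8  7  6  5  4  3  3
The bottom-right entry gives D[11][10] = 3, so no sequence of fewer than 3 edits works. Backtracking through the table gives one optimal edit sequence (3 edits):
  qjtghbjyhqf → qttghbjyhqf (sub j→t @2)
  qttghbjyhqf → qttghjyhqf (del b @6)
  qttghjyhqf → qttghjyhqb (sub f→b @10)
Edit distance = 3.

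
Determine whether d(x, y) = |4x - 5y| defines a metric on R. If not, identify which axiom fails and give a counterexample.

No. d fails symmetry: d(5, 7) = |4·5 - 5·7| = |-15| = 15, but d(7, 5) = |4·7 - 5·5| = |3| = 3. Since 15 ≠ 3, d(x,y) ≠ d(y,x) in general.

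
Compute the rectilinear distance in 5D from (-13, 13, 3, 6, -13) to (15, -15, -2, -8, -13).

Σ|x_i - y_i| = |-13 - 15| + |13 - (-15)| + |3 - (-2)| + |6 - (-8)| + |-13 - (-13)| = 28 + 28 + 5 + 14 + 0 = 75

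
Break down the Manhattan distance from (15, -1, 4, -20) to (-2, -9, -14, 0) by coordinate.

Σ|x_i - y_i| = |15 - (-2)| + |-1 - (-9)| + |4 - (-14)| + |-20 - 0| = 17 + 8 + 18 + 20 = 63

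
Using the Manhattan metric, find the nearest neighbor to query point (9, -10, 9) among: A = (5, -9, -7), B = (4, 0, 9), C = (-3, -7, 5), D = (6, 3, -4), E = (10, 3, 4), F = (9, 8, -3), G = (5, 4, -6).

Distances: d(A) = 21, d(B) = 15, d(C) = 19, d(D) = 29, d(E) = 19, d(F) = 30, d(G) = 33. Nearest: B = (4, 0, 9) with distance 15.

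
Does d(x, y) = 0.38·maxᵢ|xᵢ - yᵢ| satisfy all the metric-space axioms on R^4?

Yes. The L∞ (Chebyshev) norm induces a metric on R^4, and multiplying a metric by a positive constant 0.38 > 0 preserves all four axioms: non-negativity (0.38·||x-y|| ≥ 0), identity (0.38·||x-y|| = 0 ⟺ ||x-y|| = 0 ⟺ x = y), symmetry (||x-y|| = ||y-x||), and the triangle inequality (0.38·||x-z|| ≤ 0.38·||x-y|| + 0.38·||y-z||). So d is a metric.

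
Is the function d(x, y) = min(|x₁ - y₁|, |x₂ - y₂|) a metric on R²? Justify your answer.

No. d fails identity of indiscernibles: take x = (-5, 0) and y = (-5, 1). Then d(x,y) = min(|-5 - (-5)|, |0 - 1|) = min(0, 1) = 0, yet x ≠ y.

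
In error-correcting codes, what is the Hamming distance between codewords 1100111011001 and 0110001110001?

Differing positions: 1, 3, 5, 6, 8, 10. Hamming distance = 6.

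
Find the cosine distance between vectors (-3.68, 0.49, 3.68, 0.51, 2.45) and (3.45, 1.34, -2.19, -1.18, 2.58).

With u = (-3.68, 0.49, 3.68, 0.51, 2.45), v = (3.45, 1.34, -2.19, -1.18, 2.58):
u·v = (-3.68)·3.45 + 0.49·1.34 + 3.68·(-2.19) + 0.51·(-1.18) + 2.45·2.58 = (-12.696) + 0.6566 + (-8.0592) + (-0.6018) + 6.321 = -14.3794.
|u| = √((-3.68)² + 0.49² + 3.68² + 0.51² + 2.45²) = √(13.5424 + 0.2401 + 13.5424 + 0.2601 + 6.0025) = √33.5875, |v| = √(3.45² + 1.34² + (-2.19)² + (-1.18)² + 2.58²) = √(11.9025 + 1.7956 + 4.7961 + 1.3924 + 6.6564) = √26.543.
cos θ = (u·v)/(|u||v|) = -14.3794/(√33.5875·√26.543) ≈ -0.4816
Cosine distance = 1 - cos θ ≈ 1 - (-0.4816) = 1.4816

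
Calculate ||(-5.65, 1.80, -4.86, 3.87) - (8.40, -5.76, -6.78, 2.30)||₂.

√(Σ(x_i - y_i)²) = √((-5.65 - 8.4)² + (1.8 - (-5.76))² + (-4.86 - (-6.78))² + (3.87 - 2.3)²)
= √((-14.05)² + 7.56² + 1.92² + 1.57²) = √(197.4025 + 57.1536 + 3.6864 + 2.4649) = √260.7074 ≈ 16.1464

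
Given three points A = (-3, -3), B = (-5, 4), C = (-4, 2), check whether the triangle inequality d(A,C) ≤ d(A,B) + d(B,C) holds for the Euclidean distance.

d(A,B) = √(2² + 7²) = √53 ≈ 7.2801, d(B,C) = √(1² + 2²) = √5 ≈ 2.2361, d(A,C) = √(1² + 5²) = √26 ≈ 5.099.
d(A,C) ≈ 5.099 ≤ 7.2801 + 2.2361 = 9.5162. Triangle inequality is satisfied.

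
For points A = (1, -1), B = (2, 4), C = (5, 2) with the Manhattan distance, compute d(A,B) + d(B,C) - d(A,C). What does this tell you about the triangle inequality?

d(A,B) = 1 + 5 = 6, d(B,C) = 3 + 2 = 5, d(A,C) = 4 + 3 = 7.
d(A,B) + d(B,C) - d(A,C) = 6 + 5 - 7 = 11 - 7 = 4. This is ≥ 0, so the triangle inequality holds for these points.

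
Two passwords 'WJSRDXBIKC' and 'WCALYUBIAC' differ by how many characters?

Differing positions: 2, 3, 4, 5, 6, 9. Hamming distance = 6.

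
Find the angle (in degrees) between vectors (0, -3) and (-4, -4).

With u = (0, -3), v = (-4, -4):
u·v = 0·(-4) + (-3)·(-4) = 0 + 12 = 12.
|u| = √(0² + (-3)²) = √9, |v| = √((-4)² + (-4)²) = √32, so |u||v| = √(9·32) = √288.
cos θ = (u·v)/(|u||v|) = 12/√288 ≈ 0.707107
θ = arccos(0.707107) ≈ 45°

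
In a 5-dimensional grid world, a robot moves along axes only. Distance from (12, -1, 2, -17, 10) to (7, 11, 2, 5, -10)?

Σ|x_i - y_i| = |12 - 7| + |-1 - 11| + |2 - 2| + |-17 - 5| + |10 - (-10)| = 5 + 12 + 0 + 22 + 20 = 59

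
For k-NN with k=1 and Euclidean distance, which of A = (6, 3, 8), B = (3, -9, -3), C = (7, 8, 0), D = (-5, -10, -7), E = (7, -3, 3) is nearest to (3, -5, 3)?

Distances: d(A) ≈ 9.8995, d(B) ≈ 7.2111, d(C) ≈ 13.9284, d(D) ≈ 13.7477, d(E) ≈ 4.4721. Nearest: E = (7, -3, 3) with distance 4.4721.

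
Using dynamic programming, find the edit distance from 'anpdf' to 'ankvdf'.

Let D[i][j] be the edit distance between the first i characters of 'anpdf' and the first j characters of 'ankvdf', with D[i][0] = i, D[0][j] = j, and D[i][j] = D[i-1][j-1] if the characters match, else 1 + min(D[i-1][j], D[i][j-1], D[i-1][j-1]). Filling the table (rows: prefixes of 'anpdf', columns: prefixes of 'ankvdf'):
     ε  a  n  k  v  d  f
  ε  0  1  2  3  4  5  6
  a  1  0  1  2  3  4  5
  n  2  1  0  1  2  3  4
  p  3  2  1  1  2  3  4
  d  4  3  2  2  2  2  3
  f  5  4  3  3  3  3  2
The bottom-right entry gives D[5][6] = 2, so no sequence of fewer than 2 edits works. Backtracking through the table gives one optimal edit sequence (2 edits):
  anpdf → ankpdf (ins k @3)
  ankpdf → ankvdf (sub p→v @4)
Edit distance = 2.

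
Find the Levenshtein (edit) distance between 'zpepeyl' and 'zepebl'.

Let D[i][j] be the edit distance between the first i characters of 'zpepeyl' and the first j characters of 'zepebl', with D[i][0] = i, D[0][j] = j, and D[i][j] = D[i-1][j-1] if the characters match, else 1 + min(D[i-1][j], D[i][j-1], D[i-1][j-1]). Filling the table (rows: prefixes of 'zpepeyl', columns: prefixes of 'zepebl'):
     ε  z  e  p  e  b  l
  ε  0  1  2  3  4  5  6
  z  1  0  1  2  3  4  5
  p  2  1  1  1  2  3  4
  e  3  2  1  2  1  2  3
  p  4  3  2  1  2  2  3
  e  5  4  3  2  1  2  3
  y  6  5  4  3  2  2  3
  l  7  6  5  4  3  3  2
The bottom-right entry gives D[7][6] = 2, so no sequence of fewer than 2 edits works. Backtracking through the table gives one optimal edit sequence (2 edits):
  zpepeyl → zepeyl (del p @2)
  zepeyl → zepebl (sub y→b @5)
Edit distance = 2.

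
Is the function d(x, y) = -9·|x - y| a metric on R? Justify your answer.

No. With c = -9 < 0, d fails non-negativity: d(2, 7) = -9·|2 - 7| = -9·5 = -45 < 0.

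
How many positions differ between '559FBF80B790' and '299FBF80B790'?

Differing positions: 1, 2. Hamming distance = 2.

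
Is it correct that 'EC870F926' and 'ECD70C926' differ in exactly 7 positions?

Differing positions: 3, 6. Hamming distance = 2, so the claim that d_H = 7 is false.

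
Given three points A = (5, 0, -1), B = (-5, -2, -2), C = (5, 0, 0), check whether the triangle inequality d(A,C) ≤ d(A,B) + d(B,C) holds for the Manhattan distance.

d(A,B) = 10 + 2 + 1 = 13, d(B,C) = 10 + 2 + 2 = 14, d(A,C) = 0 + 0 + 1 = 1.
d(A,C) = 1 ≤ 13 + 14 = 27. Triangle inequality is satisfied.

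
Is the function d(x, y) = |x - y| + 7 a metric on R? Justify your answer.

No. d fails identity of indiscernibles (specifically d(x,x) = 0): d(8, 8) = |8 - 8| + 7 = 0 + 7 = 7 ≠ 0.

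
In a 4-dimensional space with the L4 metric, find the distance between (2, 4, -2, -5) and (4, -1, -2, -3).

(Σ|x_i - y_i|^4)^(1/4) = (|2 - 4|^4 + |4 - (-1)|^4 + |-2 - (-2)|^4 + |-5 - (-3)|^4)^(1/4)
= (2^4 + 5^4 + 0^4 + 2^4)^(1/4) = (16 + 625 + 0 + 16)^(1/4) = (657)^(1/4) ≈ 5.0628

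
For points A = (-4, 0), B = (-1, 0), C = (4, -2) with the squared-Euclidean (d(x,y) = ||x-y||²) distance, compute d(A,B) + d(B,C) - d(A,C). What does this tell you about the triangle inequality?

d(A,B) = 3² + 0² = 9, d(B,C) = 5² + 2² = 29, d(A,C) = 8² + 2² = 68.
d(A,B) + d(B,C) - d(A,C) = 9 + 29 - 68 = 38 - 68 = -30. This is < 0, so the triangle inequality FAILS for these points (squared-Euclidean is not a metric).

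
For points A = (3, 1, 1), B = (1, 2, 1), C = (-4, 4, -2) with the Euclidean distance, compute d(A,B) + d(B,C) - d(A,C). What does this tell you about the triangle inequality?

d(A,B) = √(2² + 1² + 0²) = √5 ≈ 2.2361, d(B,C) = √(5² + 2² + 3²) = √38 ≈ 6.1644, d(A,C) = √(7² + 3² + 3²) = √67 ≈ 8.1854.
d(A,B) + d(B,C) - d(A,C) = 2.2361 + 6.1644 - 8.1854 = 8.4005 - 8.1854 = 0.2151 (to 4 decimal places). This is ≥ 0, so the triangle inequality holds for these points.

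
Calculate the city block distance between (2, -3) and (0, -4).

Σ|x_i - y_i| = |2 - 0| + |-3 - (-4)| = 2 + 1 = 3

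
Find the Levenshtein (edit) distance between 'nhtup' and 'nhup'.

Let D[i][j] be the edit distance between the first i characters of 'nhtup' and the first j characters of 'nhup', with D[i][0] = i, D[0][j] = j, and D[i][j] = D[i-1][j-1] if the characters match, else 1 + min(D[i-1][j], D[i][j-1], D[i-1][j-1]). Filling the table (rows: prefixes of 'nhtup', columns: prefixes of 'nhup'):
     ε  n  h  u  p
  ε  0  1  2  3  4
  n  1  0  1  2  3
  h  2  1  0  1  2
  t  3  2  1  1  2
  u  4  3  2  1  2
  p  5  4  3  2  1
The bottom-right entry gives D[5][4] = 1, so no sequence of fewer than 1 edit works. Backtracking through the table gives one optimal edit sequence (1 edit):
  nhtup → nhup (del t @3)
Edit distance = 1.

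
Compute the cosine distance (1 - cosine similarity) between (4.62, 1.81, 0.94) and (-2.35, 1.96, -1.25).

With u = (4.62, 1.81, 0.94), v = (-2.35, 1.96, -1.25):
u·v = 4.62·(-2.35) + 1.81·1.96 + 0.94·(-1.25) = (-10.857) + 3.5476 + (-1.175) = -8.4844.
|u| = √(4.62² + 1.81² + 0.94²) = √(21.3444 + 3.2761 + 0.8836) = √25.5041, |v| = √((-2.35)² + 1.96² + (-1.25)²) = √(5.5225 + 3.8416 + 1.5625) = √10.9266.
cos θ = (u·v)/(|u||v|) = -8.4844/(√25.5041·√10.9266) ≈ -0.5082
Cosine distance = 1 - cos θ ≈ 1 - (-0.5082) = 1.5082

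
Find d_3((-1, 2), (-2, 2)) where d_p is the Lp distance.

(Σ|x_i - y_i|^3)^(1/3) = (|-1 - (-2)|^3 + |2 - 2|^3)^(1/3)
= (1^3 + 0^3)^(1/3) = (1 + 0)^(1/3) = (1)^(1/3) = 1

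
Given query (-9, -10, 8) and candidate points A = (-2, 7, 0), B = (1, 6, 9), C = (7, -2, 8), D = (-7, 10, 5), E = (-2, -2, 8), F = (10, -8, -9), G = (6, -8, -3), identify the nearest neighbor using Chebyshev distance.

Distances: d(A) = 17, d(B) = 16, d(C) = 16, d(D) = 20, d(E) = 8, d(F) = 19, d(G) = 15. Nearest: E = (-2, -2, 8) with distance 8.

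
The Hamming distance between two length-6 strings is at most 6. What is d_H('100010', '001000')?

Differing positions: 1, 3, 5. Hamming distance = 3. The maximum possible Hamming distance for length-6 strings is 6, so d_H/6 = 3/6 = 0.5.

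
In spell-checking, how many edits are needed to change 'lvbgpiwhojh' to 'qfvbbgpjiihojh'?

Let D[i][j] be the edit distance between the first i characters of 'lvbgpiwhojh' and the first j characters of 'qfvbbgpjiihojh', with D[i][0] = i, D[0][j] = j, and D[i][j] = D[i-1][j-1] if the characters match, else 1 + min(D[i-1][j], D[i][j-1], D[i-1][j-1]). Filling the table (rows: prefixes of 'lvbgpiwhojh', columns: prefixes of 'qfvbbgpjiihojh'):
     ε  q  f  v  b  b  g  p  j  i  i  h  o  j  h
  ε  0  1  2  3  4  5  6  7  8  9 10 11 12 13 14
  l  1  1  2  3  4  5  6  7  8  9 10 11 12 13 14
  v  2  2  2  2  3  4  5  6  7  8  9 10 11 12 13
  b  3  3  3  3  2  3  4  5  6  7  8  9 10 11 12
  g  4  4  4  4  3  3  3  4  5  6  7  8  9 10 11
  p  5  5  5  5  4  4  4  3  4  5  6  7  8  9 10
  i  6  6  6  6  5  5  5  4  4  4  5  6  7  8  9
  w  7  7  7  7  6  6  6  5  5  5  5  6  7  8  9
  h  8  8  8  8  7  7  7  6  6  6  6  5  6  7  8
  o  9  9  9  9  8  8  8  7  7  7  7  6  5  6  7
  j 10 10 10 10  9  9  9  8  7  8  8  7  6  5  6
  h 11 11 11 11 10 10 10  9  8  8  9  8  7  6  5
The bottom-right entry gives D[11][14] = 5, so no sequence of fewer than 5 edits works. Backtracking through the table gives one optimal edit sequence (5 edits):
  lvbgpiwhojh → qlvbgpiwhojh (ins q @1)
  qlvbgpiwhojh → qfvbgpiwhojh (sub l→f @2)
  qfvbgpiwhojh → qfvbbgpiwhojh (ins b @4)
  qfvbbgpiwhojh → qfvbbgpjiwhojh (ins j @8)
  qfvbbgpjiwhojh → qfvbbgpjiihojh (sub w→i @10)
Edit distance = 5.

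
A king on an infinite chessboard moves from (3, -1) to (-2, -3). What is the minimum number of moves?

max(|x_i - y_i|) = max(|3 - (-2)|, |-1 - (-3)|) = max(5, 2) = 5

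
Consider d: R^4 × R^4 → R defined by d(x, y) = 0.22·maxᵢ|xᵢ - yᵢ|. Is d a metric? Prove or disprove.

Yes. The L∞ (Chebyshev) norm induces a metric on R^4, and multiplying a metric by a positive constant 0.22 > 0 preserves all four axioms: non-negativity (0.22·||x-y|| ≥ 0), identity (0.22·||x-y|| = 0 ⟺ ||x-y|| = 0 ⟺ x = y), symmetry (||x-y|| = ||y-x||), and the triangle inequality (0.22·||x-z|| ≤ 0.22·||x-y|| + 0.22·||y-z||). So d is a metric.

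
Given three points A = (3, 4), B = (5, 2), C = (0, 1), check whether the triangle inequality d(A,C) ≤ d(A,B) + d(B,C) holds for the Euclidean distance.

d(A,B) = √(2² + 2²) = √8 ≈ 2.8284, d(B,C) = √(5² + 1²) = √26 ≈ 5.099, d(A,C) = √(3² + 3²) = √18 ≈ 4.2426.
d(A,C) ≈ 4.2426 ≤ 2.8284 + 5.099 = 7.9274. Triangle inequality is satisfied.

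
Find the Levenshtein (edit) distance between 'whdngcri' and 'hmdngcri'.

Let D[i][j] be the edit distance between the first i characters of 'whdngcri' and the first j characters of 'hmdngcri', with D[i][0] = i, D[0][j] = j, and D[i][j] = D[i-1][j-1] if the characters match, else 1 + min(D[i-1][j], D[i][j-1], D[i-1][j-1]). Filling the table (rows: prefixes of 'whdngcri', columns: prefixes of 'hmdngcri'):
     ε  h  m  d  n  g  c  r  i
  ε  0  1  2  3  4  5  6  7  8
  w  1  1  2  3  4  5  6  7  8
  h  2  1  2  3  4  5  6  7  8
  d  3  2  2  2  3  4  5  6  7
  n  4  3  3  3  2  3  4  5  6
  g  5  4  4  4  3  2  3  4  5
  c  6  5  5  5  4  3  2  3  4
  r  7  6  6  6  5  4  3  2  3
  i  8  7  7  7  6  5  4  3  2
The bottom-right entry gives D[8][8] = 2, so no sequence of fewer than 2 edits works. Backtracking through the table gives one optimal edit sequence (2 edits):
  whdngcri → hhdngcri (sub w→h @1)
  hhdngcri → hmdngcri (sub h→m @2)
Edit distance = 2.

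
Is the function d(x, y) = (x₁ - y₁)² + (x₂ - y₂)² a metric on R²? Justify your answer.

No. The squared Euclidean distance fails the triangle inequality. Counterexample: x = (0, 0), y = (5, 4), z = (10, 8). d(x,z) = 10² + 8² = 164, but d(x,y) + d(y,z) = (5² + 4²) + (5² + 4²) = 41 + 41 = 82. Since 164 > 82, the triangle inequality is violated. (Note: √d, the ordinary Euclidean distance, IS a metric.)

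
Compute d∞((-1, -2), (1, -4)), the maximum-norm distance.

max(|x_i - y_i|) = max(|-1 - 1|, |-2 - (-4)|) = max(2, 2) = 2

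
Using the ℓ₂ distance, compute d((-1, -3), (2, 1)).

(Σ|x_i - y_i|^2)^(1/2) = (|-1 - 2|^2 + |-3 - 1|^2)^(1/2)
= (3^2 + 4^2)^(1/2) = (9 + 16)^(1/2) = (25)^(1/2) = 5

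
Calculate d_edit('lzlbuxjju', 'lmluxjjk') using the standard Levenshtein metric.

Let D[i][j] be the edit distance between the first i characters of 'lzlbuxjju' and the first j characters of 'lmluxjjk', with D[i][0] = i, D[0][j] = j, and D[i][j] = D[i-1][j-1] if the characters match, else 1 + min(D[i-1][j], D[i][j-1], D[i-1][j-1]). Filling the table (rows: prefixes of 'lzlbuxjju', columns: prefixes of 'lmluxjjk'):
     ε  l  m  l  u  x  j  j  k
  ε  0  1  2  3  4  5  6  7  8
  l  1  0  1  2  3  4  5  6  7
  z  2  1  1  2  3  4  5  6  7
  l  3  2  2  1  2  3  4  5  6
  b  4  3  3  2  2  3  4  5  6
  u  5  4  4  3  2  3  4  5  6
  x  6  5  5  4  3  2  3  4  5
  j  7  6  6  5  4  3  2  3  4
  j  8  7  7  6  5  4  3  2  3
  u  9  8  8  7  6  5  4  3  3
The bottom-right entry gives D[9][8] = 3, so no sequence of fewer than 3 edits works. Backtracking through the table gives one optimal edit sequence (3 edits):
  lzlbuxjju → lmlbuxjju (sub z→m @2)
  lmlbuxjju → lmluxjju (del b @4)
  lmluxjju → lmluxjjk (sub u→k @8)
Edit distance = 3.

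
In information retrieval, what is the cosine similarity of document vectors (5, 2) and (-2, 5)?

With u = (5, 2), v = (-2, 5):
u·v = 5·(-2) + 2·5 = (-10) + 10 = 0.
|u| = √(5² + 2²) = √29, |v| = √((-2)² + 5²) = √29, so |u||v| = √(29·29) = √841 = 29.
cos θ = (u·v)/(|u||v|) = 0/29 = 0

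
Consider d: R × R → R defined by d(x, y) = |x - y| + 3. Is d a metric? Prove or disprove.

No. d fails identity of indiscernibles (specifically d(x,x) = 0): d(-6, -6) = |-6 - (-6)| + 3 = 0 + 3 = 3 ≠ 0.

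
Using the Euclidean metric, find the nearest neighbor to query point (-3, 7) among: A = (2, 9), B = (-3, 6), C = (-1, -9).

Distances: d(A) ≈ 5.3852, d(B) = 1, d(C) ≈ 16.1245. Nearest: B = (-3, 6) with distance 1.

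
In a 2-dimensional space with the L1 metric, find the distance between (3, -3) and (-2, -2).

Σ|x_i - y_i| = |3 - (-2)| + |-3 - (-2)| = 5 + 1 = 6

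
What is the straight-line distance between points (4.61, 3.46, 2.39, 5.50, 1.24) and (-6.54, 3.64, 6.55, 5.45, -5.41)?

√(Σ(x_i - y_i)²) = √((4.61 - (-6.54))² + (3.46 - 3.64)² + (2.39 - 6.55)² + (5.5 - 5.45)² + (1.24 - (-5.41))²)
= √(11.15² + (-0.18)² + (-4.16)² + 0.05² + 6.65²) = √(124.3225 + 0.0324 + 17.3056 + 0.0025 + 44.2225) = √185.8855 ≈ 13.634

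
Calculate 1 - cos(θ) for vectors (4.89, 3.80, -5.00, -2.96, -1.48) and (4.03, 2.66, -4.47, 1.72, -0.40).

With u = (4.89, 3.80, -5.00, -2.96, -1.48), v = (4.03, 2.66, -4.47, 1.72, -0.40):
u·v = 4.89·4.03 + 3.8·2.66 + (-5)·(-4.47) + (-2.96)·1.72 + (-1.48)·(-0.4) = 19.7067 + 10.108 + 22.35 + (-5.0912) + 0.592 = 47.6655.
|u| = √(4.89² + 3.8² + (-5)² + (-2.96)² + (-1.48)²) = √(23.9121 + 14.44 + 25 + 8.7616 + 2.1904) = √74.3041, |v| = √(4.03² + 2.66² + (-4.47)² + 1.72² + (-0.4)²) = √(16.2409 + 7.0756 + 19.9809 + 2.9584 + 0.16) = √46.4158.
cos θ = (u·v)/(|u||v|) = 47.6655/(√74.3041·√46.4158) ≈ 0.8116
Cosine distance = 1 - cos θ ≈ 1 - 0.8116 = 0.1884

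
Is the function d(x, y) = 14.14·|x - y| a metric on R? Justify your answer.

Yes. Since |x - y| is a metric on R and 14.14 > 0, the positive scalar multiple 14.14·|x - y| is also a metric: scaling by a positive constant preserves non-negativity, identity (d=0 ⟺ |x-y|=0 ⟺ x=y), symmetry, and the triangle inequality.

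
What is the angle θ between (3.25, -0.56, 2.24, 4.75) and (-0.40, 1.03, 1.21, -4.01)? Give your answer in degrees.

With u = (3.25, -0.56, 2.24, 4.75), v = (-0.40, 1.03, 1.21, -4.01):
u·v = 3.25·(-0.4) + (-0.56)·1.03 + 2.24·1.21 + 4.75·(-4.01) = (-1.3) + (-0.5768) + 2.7104 + (-19.0475) = -18.2139.
|u| = √(3.25² + (-0.56)² + 2.24² + 4.75²) = √(10.5625 + 0.3136 + 5.0176 + 22.5625) = √38.4562, |v| = √((-0.4)² + 1.03² + 1.21² + (-4.01)²) = √(0.16 + 1.0609 + 1.4641 + 16.0801) = √18.7651.
cos θ = (u·v)/(|u||v|) = -18.2139/(√38.4562·√18.7651) ≈ -0.678023
θ = arccos(-0.678023) ≈ 132.69°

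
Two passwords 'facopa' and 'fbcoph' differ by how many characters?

Differing positions: 2, 6. Hamming distance = 2.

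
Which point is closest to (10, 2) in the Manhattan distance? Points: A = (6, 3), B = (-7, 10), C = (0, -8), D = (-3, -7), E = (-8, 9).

Distances: d(A) = 5, d(B) = 25, d(C) = 20, d(D) = 22, d(E) = 25. Nearest: A = (6, 3) with distance 5.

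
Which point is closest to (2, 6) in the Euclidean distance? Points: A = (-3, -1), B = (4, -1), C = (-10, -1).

Distances: d(A) ≈ 8.6023, d(B) ≈ 7.2801, d(C) ≈ 13.8924. Nearest: B = (4, -1) with distance 7.2801.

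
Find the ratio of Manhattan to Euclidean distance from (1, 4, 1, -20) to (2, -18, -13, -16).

L1 = |1 - 2| + |4 - (-18)| + |1 - (-13)| + |-20 - (-16)| = 1 + 22 + 14 + 4 = 41
L2 = √(1² + 22² + 14² + 4²) = √697 ≈ 26.4008
L1 ≥ L2 always (equality iff movement is along one axis); L1 > L2 here.
Ratio L1/L2 = 41/√697 ≈ 1.553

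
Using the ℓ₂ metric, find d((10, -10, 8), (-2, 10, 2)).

√(Σ(x_i - y_i)²) = √((10 - (-2))² + (-10 - 10)² + (8 - 2)²)
= √(12² + (-20)² + 6²) = √(144 + 400 + 36) = √580 ≈ 24.0832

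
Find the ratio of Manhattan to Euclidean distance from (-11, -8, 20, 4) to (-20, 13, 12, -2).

L1 = |-11 - (-20)| + |-8 - 13| + |20 - 12| + |4 - (-2)| = 9 + 21 + 8 + 6 = 44
L2 = √(9² + 21² + 8² + 6²) = √622 ≈ 24.9399
L1 ≥ L2 always (equality iff movement is along one axis); L1 > L2 here.
Ratio L1/L2 = 44/√622 ≈ 1.7642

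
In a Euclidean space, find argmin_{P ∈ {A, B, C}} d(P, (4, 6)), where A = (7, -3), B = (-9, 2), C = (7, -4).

Distances: d(A) ≈ 9.4868, d(B) ≈ 13.6015, d(C) ≈ 10.4403. Nearest: A = (7, -3) with distance 9.4868.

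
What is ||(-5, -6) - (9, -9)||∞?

max(|x_i - y_i|) = max(|-5 - 9|, |-6 - (-9)|) = max(14, 3) = 14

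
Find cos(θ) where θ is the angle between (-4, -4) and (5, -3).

With u = (-4, -4), v = (5, -3):
u·v = (-4)·5 + (-4)·(-3) = (-20) + 12 = -8.
|u| = √((-4)² + (-4)²) = √32, |v| = √(5² + (-3)²) = √34, so |u||v| = √(32·34) = √1088.
cos θ = (u·v)/(|u||v|) = -8/√1088 ≈ -0.2425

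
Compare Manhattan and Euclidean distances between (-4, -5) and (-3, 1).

L1 = |-4 - (-3)| + |-5 - 1| = 1 + 6 = 7
L2 = √(1² + 6²) = √37 ≈ 6.0828
L1 ≥ L2 always (equality iff movement is along one axis); L1 > L2 here.
Ratio L1/L2 = 7/√37 ≈ 1.1508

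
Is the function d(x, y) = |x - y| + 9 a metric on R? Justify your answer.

No. d fails identity of indiscernibles (specifically d(x,x) = 0): d(0, 0) = |0 - 0| + 9 = 0 + 9 = 9 ≠ 0.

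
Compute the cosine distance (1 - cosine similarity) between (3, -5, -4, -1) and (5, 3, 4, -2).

With u = (3, -5, -4, -1), v = (5, 3, 4, -2):
u·v = 3·5 + (-5)·3 + (-4)·4 + (-1)·(-2) = 15 + (-15) + (-16) + 2 = -14.
|u| = √(3² + (-5)² + (-4)² + (-1)²) = √51, |v| = √(5² + 3² + 4² + (-2)²) = √54, so |u||v| = √(51·54) = √2754.
cos θ = (u·v)/(|u||v|) = -14/√2754 ≈ -0.2668
Cosine distance = 1 - cos θ ≈ 1 - (-0.2668) = 1.2668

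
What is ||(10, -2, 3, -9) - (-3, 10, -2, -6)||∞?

max(|x_i - y_i|) = max(|10 - (-3)|, |-2 - 10|, |3 - (-2)|, |-9 - (-6)|) = max(13, 12, 5, 3) = 13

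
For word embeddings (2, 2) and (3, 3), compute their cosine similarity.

With u = (2, 2), v = (3, 3):
u·v = 2·3 + 2·3 = 6 + 6 = 12.
|u| = √(2² + 2²) = √8, |v| = √(3² + 3²) = √18, so |u||v| = √(8·18) = √144 = 12.
cos θ = (u·v)/(|u||v|) = 12/12 = 1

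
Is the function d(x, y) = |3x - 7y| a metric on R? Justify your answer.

No. d fails symmetry: d(4, 2) = |3·4 - 7·2| = |-2| = 2, but d(2, 4) = |3·2 - 7·4| = |-22| = 22. Since 2 ≠ 22, d(x,y) ≠ d(y,x) in general.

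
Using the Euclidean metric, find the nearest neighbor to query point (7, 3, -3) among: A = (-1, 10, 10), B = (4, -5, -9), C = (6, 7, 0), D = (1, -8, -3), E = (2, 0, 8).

Distances: d(A) ≈ 16.7929, d(B) ≈ 10.4403, d(C) ≈ 5.099, d(D) ≈ 12.53, d(E) ≈ 12.4499. Nearest: C = (6, 7, 0) with distance 5.099.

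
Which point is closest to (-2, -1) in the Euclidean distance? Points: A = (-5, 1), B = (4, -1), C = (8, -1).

Distances: d(A) ≈ 3.6056, d(B) = 6, d(C) = 10. Nearest: A = (-5, 1) with distance 3.6056.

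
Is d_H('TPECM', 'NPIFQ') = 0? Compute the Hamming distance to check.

Differing positions: 1, 3, 4, 5. Hamming distance = 4, so the claim that d_H = 0 is false.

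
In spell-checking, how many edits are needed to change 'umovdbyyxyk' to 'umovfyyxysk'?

Let D[i][j] be the edit distance between the first i characters of 'umovdbyyxyk' and the first j characters of 'umovfyyxysk', with D[i][0] = i, D[0][j] = j, and D[i][j] = D[i-1][j-1] if the characters match, else 1 + min(D[i-1][j], D[i][j-1], D[i-1][j-1]). Filling the table (rows: prefixes of 'umovdbyyxyk', columns: prefixes of 'umovfyyxysk'):
     ε  u  m  o  v  f  y  y  x  y  s  k
  ε  0  1  2  3  4  5  6  7  8  9 10 11
  u  1  0  1  2  3  4  5  6  7  8  9 10
  m  2  1  0  1  2  3  4  5  6  7  8  9
  o  3  2  1  0  1  2  3  4  5  6  7  8
  v  4  3  2  1  0  1  2  3  4  5  6  7
  d  5  4  3  2  1  1  2  3  4  5  6  7
  b  6  5  4  3  2  2  2  3  4  5  6  7
  y  7  6  5  4  3  3  2  2  3  4  5  6
  y  8  7  6  5  4  4  3  2  3  3  4  5
  x  9  8  7  6  5  5  4  3  2  3  4  5
  y 10  9  8  7  6  6  5  4  3  2  3  4
  k 11 10  9  8  7  7  6  5  4  3  3  3
The bottom-right entry gives D[11][11] = 3, so no sequence of fewer than 3 edits works. Backtracking through the table gives one optimal edit sequence (3 edits):
  umovdbyyxyk → umovbyyxyk (del d @5)
  umovbyyxyk → umovfyyxyk (sub b→f @5)
  umovfyyxyk → umovfyyxysk (ins s @10)
Edit distance = 3.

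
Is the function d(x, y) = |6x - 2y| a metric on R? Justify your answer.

No. d fails symmetry: d(9, 4) = |6·9 - 2·4| = |46| = 46, but d(4, 9) = |6·4 - 2·9| = |6| = 6. Since 46 ≠ 6, d(x,y) ≠ d(y,x) in general.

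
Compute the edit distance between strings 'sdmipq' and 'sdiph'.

Let D[i][j] be the edit distance between the first i characters of 'sdmipq' and the first j characters of 'sdiph', with D[i][0] = i, D[0][j] = j, and D[i][j] = D[i-1][j-1] if the characters match, else 1 + min(D[i-1][j], D[i][j-1], D[i-1][j-1]). Filling the table (rows: prefixes of 'sdmipq', columns: prefixes of 'sdiph'):
     ε  s  d  i  p  h
  ε  0  1  2  3  4  5
  s  1  0  1  2  3  4
  d  2  1  0  1  2  3
  m  3  2  1  1  2  3
  i  4  3  2  1  2  3
  p  5  4  3  2  1  2
  q  6  5  4  3  2  2
The bottom-right entry gives D[6][5] = 2, so no sequence of fewer than 2 edits works. Backtracking through the table gives one optimal edit sequence (2 edits):
  sdmipq → sdipq (del m @3)
  sdipq → sdiph (sub q→h @5)
Edit distance = 2.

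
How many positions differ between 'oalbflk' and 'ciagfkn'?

Differing positions: 1, 2, 3, 4, 6, 7. Hamming distance = 6.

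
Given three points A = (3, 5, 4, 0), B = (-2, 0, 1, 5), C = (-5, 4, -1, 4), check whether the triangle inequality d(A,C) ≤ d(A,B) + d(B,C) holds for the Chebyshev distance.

d(A,B) = max(5, 5, 3, 5) = 5, d(B,C) = max(3, 4, 2, 1) = 4, d(A,C) = max(8, 1, 5, 4) = 8.
d(A,C) = 8 ≤ 5 + 4 = 9. Triangle inequality is satisfied.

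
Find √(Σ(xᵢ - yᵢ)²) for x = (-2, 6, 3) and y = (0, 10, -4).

√(Σ(x_i - y_i)²) = √((-2 - 0)² + (6 - 10)² + (3 - (-4))²)
= √((-2)² + (-4)² + 7²) = √(4 + 16 + 49) = √69 ≈ 8.3066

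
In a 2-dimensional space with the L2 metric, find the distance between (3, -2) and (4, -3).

(Σ|x_i - y_i|^2)^(1/2) = (|3 - 4|^2 + |-2 - (-3)|^2)^(1/2)
= (1^2 + 1^2)^(1/2) = (1 + 1)^(1/2) = (2)^(1/2) ≈ 1.4142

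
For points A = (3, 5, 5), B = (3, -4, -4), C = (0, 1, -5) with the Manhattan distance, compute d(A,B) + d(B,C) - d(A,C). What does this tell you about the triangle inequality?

d(A,B) = 0 + 9 + 9 = 18, d(B,C) = 3 + 5 + 1 = 9, d(A,C) = 3 + 4 + 10 = 17.
d(A,B) + d(B,C) - d(A,C) = 18 + 9 - 17 = 27 - 17 = 10. This is ≥ 0, so the triangle inequality holds for these points.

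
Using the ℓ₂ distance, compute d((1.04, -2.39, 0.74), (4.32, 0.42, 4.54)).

(Σ|x_i - y_i|^2)^(1/2) = (|1.04 - 4.32|^2 + |-2.39 - 0.42|^2 + |0.74 - 4.54|^2)^(1/2)
= (3.28^2 + 2.81^2 + 3.8^2)^(1/2) = (10.7584 + 7.8961 + 14.44)^(1/2) = (33.0945)^(1/2) ≈ 5.7528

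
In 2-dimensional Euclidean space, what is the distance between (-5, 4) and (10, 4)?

√(Σ(x_i - y_i)²) = √((-5 - 10)² + (4 - 4)²)
= √((-15)² + 0²) = √(225 + 0) = √225 = 15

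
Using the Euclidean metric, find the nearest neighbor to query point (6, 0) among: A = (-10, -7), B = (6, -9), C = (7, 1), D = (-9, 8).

Distances: d(A) ≈ 17.4642, d(B) = 9, d(C) ≈ 1.4142, d(D) = 17. Nearest: C = (7, 1) with distance 1.4142.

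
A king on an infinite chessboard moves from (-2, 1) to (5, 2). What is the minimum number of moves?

max(|x_i - y_i|) = max(|-2 - 5|, |1 - 2|) = max(7, 1) = 7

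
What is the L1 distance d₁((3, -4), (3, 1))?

Σ|x_i - y_i| = |3 - 3| + |-4 - 1| = 0 + 5 = 5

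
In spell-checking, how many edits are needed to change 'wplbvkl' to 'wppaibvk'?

Let D[i][j] be the edit distance between the first i characters of 'wplbvkl' and the first j characters of 'wppaibvk', with D[i][0] = i, D[0][j] = j, and D[i][j] = D[i-1][j-1] if the characters match, else 1 + min(D[i-1][j], D[i][j-1], D[i-1][j-1]). Filling the table (rows: prefixes of 'wplbvkl', columns: prefixes of 'wppaibvk'):
     ε  w  p  p  a  i  b  v  k
  ε  0  1  2  3  4  5  6  7  8
  w  1  0  1  2  3  4  5  6  7
  p  2  1  0  1  2  3  4  5  6
  l  3  2  1  1  2  3  4  5  6
  b  4  3  2  2  2  3  3  4  5
  v  5  4  3  3  3  3  4  3  4
  k  6  5  4  4  4  4  4  4  3
  l  7  6  5  5  5  5  5  5  4
The bottom-right entry gives D[7][8] = 4, so no sequence of fewer than 4 edits works. Backtracking through the table gives one optimal edit sequence (4 edits):
  wplbvkl → wpplbvkl (ins p @2)
  wpplbvkl → wppalbvkl (ins a @4)
  wppalbvkl → wppaibvkl (sub l→i @5)
  wppaibvkl → wppaibvk (del l @9)
Edit distance = 4.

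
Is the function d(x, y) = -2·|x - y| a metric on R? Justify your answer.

No. With c = -2 < 0, d fails non-negativity: d(7, 15) = -2·|7 - 15| = -2·8 = -16 < 0.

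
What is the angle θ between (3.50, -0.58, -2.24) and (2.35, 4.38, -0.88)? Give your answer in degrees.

With u = (3.50, -0.58, -2.24), v = (2.35, 4.38, -0.88):
u·v = 3.5·2.35 + (-0.58)·4.38 + (-2.24)·(-0.88) = 8.225 + (-2.5404) + 1.9712 = 7.6558.
|u| = √(3.5² + (-0.58)² + (-2.24)²) = √(12.25 + 0.3364 + 5.0176) = √17.604, |v| = √(2.35² + 4.38² + (-0.88)²) = √(5.5225 + 19.1844 + 0.7744) = √25.4813.
cos θ = (u·v)/(|u||v|) = 7.6558/(√17.604·√25.4813) ≈ 0.361472
θ = arccos(0.361472) ≈ 68.81°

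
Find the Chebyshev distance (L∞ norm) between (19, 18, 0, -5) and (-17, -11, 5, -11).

max(|x_i - y_i|) = max(|19 - (-17)|, |18 - (-11)|, |0 - 5|, |-5 - (-11)|) = max(36, 29, 5, 6) = 36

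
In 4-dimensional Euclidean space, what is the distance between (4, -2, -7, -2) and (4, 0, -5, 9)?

√(Σ(x_i - y_i)²) = √((4 - 4)² + (-2 - 0)² + (-7 - (-5))² + (-2 - 9)²)
= √(0² + (-2)² + (-2)² + (-11)²) = √(0 + 4 + 4 + 121) = √129 ≈ 11.3578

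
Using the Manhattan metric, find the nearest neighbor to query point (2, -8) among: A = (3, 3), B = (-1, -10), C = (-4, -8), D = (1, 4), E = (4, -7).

Distances: d(A) = 12, d(B) = 5, d(C) = 6, d(D) = 13, d(E) = 3. Nearest: E = (4, -7) with distance 3.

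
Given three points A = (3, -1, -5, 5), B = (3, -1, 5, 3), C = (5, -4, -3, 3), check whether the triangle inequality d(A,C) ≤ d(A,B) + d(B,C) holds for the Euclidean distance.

d(A,B) = √(0² + 0² + 10² + 2²) = √104 ≈ 10.198, d(B,C) = √(2² + 3² + 8² + 0²) = √77 ≈ 8.775, d(A,C) = √(2² + 3² + 2² + 2²) = √21 ≈ 4.5826.
d(A,C) ≈ 4.5826 ≤ 10.198 + 8.775 = 18.973. Triangle inequality is satisfied.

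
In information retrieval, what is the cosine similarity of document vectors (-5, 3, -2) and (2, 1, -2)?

With u = (-5, 3, -2), v = (2, 1, -2):
u·v = (-5)·2 + 3·1 + (-2)·(-2) = (-10) + 3 + 4 = -3.
|u| = √((-5)² + 3² + (-2)²) = √38, |v| = √(2² + 1² + (-2)²) = √9, so |u||v| = √(38·9) = √342.
cos θ = (u·v)/(|u||v|) = -3/√342 ≈ -0.1622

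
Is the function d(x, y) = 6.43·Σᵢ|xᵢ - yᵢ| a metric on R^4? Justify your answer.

Yes. The L1 (Manhattan) norm induces a metric on R^4, and multiplying a metric by a positive constant 6.43 > 0 preserves all four axioms: non-negativity (6.43·||x-y|| ≥ 0), identity (6.43·||x-y|| = 0 ⟺ ||x-y|| = 0 ⟺ x = y), symmetry (||x-y|| = ||y-x||), and the triangle inequality (6.43·||x-z|| ≤ 6.43·||x-y|| + 6.43·||y-z||). So d is a metric.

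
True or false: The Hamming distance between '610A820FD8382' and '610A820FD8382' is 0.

Differing positions: none. Hamming distance = 0, so the claim is true.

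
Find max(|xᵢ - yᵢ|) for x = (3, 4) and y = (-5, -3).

max(|x_i - y_i|) = max(|3 - (-5)|, |4 - (-3)|) = max(8, 7) = 8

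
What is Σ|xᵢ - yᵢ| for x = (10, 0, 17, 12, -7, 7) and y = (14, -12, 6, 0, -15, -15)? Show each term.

Σ|x_i - y_i| = |10 - 14| + |0 - (-12)| + |17 - 6| + |12 - 0| + |-7 - (-15)| + |7 - (-15)| = 4 + 12 + 11 + 12 + 8 + 22 = 69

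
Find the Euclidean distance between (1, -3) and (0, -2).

√(Σ(x_i - y_i)²) = √((1 - 0)² + (-3 - (-2))²)
= √(1² + (-1)²) = √(1 + 1) = √2 ≈ 1.4142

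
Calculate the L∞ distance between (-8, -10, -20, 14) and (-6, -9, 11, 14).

max(|x_i - y_i|) = max(|-8 - (-6)|, |-10 - (-9)|, |-20 - 11|, |14 - 14|) = max(2, 1, 31, 0) = 31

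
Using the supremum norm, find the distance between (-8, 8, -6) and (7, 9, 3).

max(|x_i - y_i|) = max(|-8 - 7|, |8 - 9|, |-6 - 3|) = max(15, 1, 9) = 15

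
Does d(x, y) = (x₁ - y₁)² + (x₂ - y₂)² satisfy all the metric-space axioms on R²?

No. The squared Euclidean distance fails the triangle inequality. Counterexample: x = (0, 0), y = (1, 4), z = (2, 8). d(x,z) = 2² + 8² = 68, but d(x,y) + d(y,z) = (1² + 4²) + (1² + 4²) = 17 + 17 = 34. Since 68 > 34, the triangle inequality is violated. (Note: √d, the ordinary Euclidean distance, IS a metric.)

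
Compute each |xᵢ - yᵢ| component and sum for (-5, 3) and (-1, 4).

Σ|x_i - y_i| = |-5 - (-1)| + |3 - 4| = 4 + 1 = 5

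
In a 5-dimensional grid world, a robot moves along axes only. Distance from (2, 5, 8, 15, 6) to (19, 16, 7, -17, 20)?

Σ|x_i - y_i| = |2 - 19| + |5 - 16| + |8 - 7| + |15 - (-17)| + |6 - 20| = 17 + 11 + 1 + 32 + 14 = 75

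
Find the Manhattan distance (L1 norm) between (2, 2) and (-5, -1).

Σ|x_i - y_i| = |2 - (-5)| + |2 - (-1)| = 7 + 3 = 10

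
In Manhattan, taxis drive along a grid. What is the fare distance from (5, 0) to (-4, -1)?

Σ|x_i - y_i| = |5 - (-4)| + |0 - (-1)| = 9 + 1 = 10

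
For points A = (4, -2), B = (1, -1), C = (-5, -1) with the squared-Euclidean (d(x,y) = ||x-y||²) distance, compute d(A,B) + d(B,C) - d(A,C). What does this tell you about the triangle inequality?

d(A,B) = 3² + 1² = 10, d(B,C) = 6² + 0² = 36, d(A,C) = 9² + 1² = 82.
d(A,B) + d(B,C) - d(A,C) = 10 + 36 - 82 = 46 - 82 = -36. This is < 0, so the triangle inequality FAILS for these points (squared-Euclidean is not a metric).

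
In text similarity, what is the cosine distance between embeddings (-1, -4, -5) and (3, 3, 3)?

With u = (-1, -4, -5), v = (3, 3, 3):
u·v = (-1)·3 + (-4)·3 + (-5)·3 = (-3) + (-12) + (-15) = -30.
|u| = √((-1)² + (-4)² + (-5)²) = √42, |v| = √(3² + 3² + 3²) = √27, so |u||v| = √(42·27) = √1134.
cos θ = (u·v)/(|u||v|) = -30/√1134 ≈ -0.8909
Cosine distance = 1 - cos θ ≈ 1 - (-0.8909) = 1.8909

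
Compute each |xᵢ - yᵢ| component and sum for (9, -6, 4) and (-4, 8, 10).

Σ|x_i - y_i| = |9 - (-4)| + |-6 - 8| + |4 - 10| = 13 + 14 + 6 = 33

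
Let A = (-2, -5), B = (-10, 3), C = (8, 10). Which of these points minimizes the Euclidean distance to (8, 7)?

Distances: d(A) ≈ 15.6205, d(B) ≈ 18.4391, d(C) = 3. Nearest: C = (8, 10) with distance 3.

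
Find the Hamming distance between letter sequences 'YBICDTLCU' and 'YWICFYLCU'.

Differing positions: 2, 5, 6. Hamming distance = 3.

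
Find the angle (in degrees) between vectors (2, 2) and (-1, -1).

With u = (2, 2), v = (-1, -1):
u·v = 2·(-1) + 2·(-1) = (-2) + (-2) = -4.
|u| = √(2² + 2²) = √8, |v| = √((-1)² + (-1)²) = √2, so |u||v| = √(8·2) = √16 = 4.
cos θ = (u·v)/(|u||v|) = -4/4 = -1 (the vectors are parallel, pointing in opposite directions)
θ = arccos(-1) = 180°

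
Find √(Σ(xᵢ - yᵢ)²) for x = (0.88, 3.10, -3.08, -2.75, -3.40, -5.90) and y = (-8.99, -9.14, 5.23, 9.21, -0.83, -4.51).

√(Σ(x_i - y_i)²) = √((0.88 - (-8.99))² + (3.1 - (-9.14))² + (-3.08 - 5.23)² + (-2.75 - 9.21)² + (-3.4 - (-0.83))² + (-5.9 - (-4.51))²)
= √(9.87² + 12.24² + (-8.31)² + (-11.96)² + (-2.57)² + (-1.39)²) = √(97.4169 + 149.8176 + 69.0561 + 143.0416 + 6.6049 + 1.9321) = √467.8692 ≈ 21.6303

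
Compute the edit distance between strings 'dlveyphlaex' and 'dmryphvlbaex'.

Let D[i][j] be the edit distance between the first i characters of 'dlveyphlaex' and the first j characters of 'dmryphvlbaex', with D[i][0] = i, D[0][j] = j, and D[i][j] = D[i-1][j-1] if the characters match, else 1 + min(D[i-1][j], D[i][j-1], D[i-1][j-1]). Filling the table (rows: prefixes of 'dlveyphlaex', columns: prefixes of 'dmryphvlbaex'):
     ε  d  m  r  y  p  h  v  l  b  a  e  x
  ε  0  1  2  3  4  5  6  7  8  9 10 11 12
  d  1  0  1  2  3  4  5  6  7  8  9 10 11
  l  2  1  1  2  3  4  5  6  6  7  8  9 10
  v  3  2  2  2  3  4  5  5  6  7  8  9 10
  e  4  3  3  3  3  4  5  6  6  7  8  8  9
  y  5  4  4  4  3  4  5  6  7  7  8  9  9
  p  6  5  5  5  4  3  4  5  6  7  8  9 10
  h  7  6  6  6  5  4  3  4  5  6  7  8  9
  l  8  7  7  7  6  5  4  4  4  5  6  7  8
  a  9  8  8  8  7  6  5  5  5  5  5  6  7
  e 10  9  9  9  8  7  6  6  6  6  6  5  6
  x 11 10 10 10  9  8  7  7  7  7  7  6  5
The bottom-right entry gives D[11][12] = 5, so no sequence of fewer than 5 edits works. Backtracking through the table gives one optimal edit sequence (5 edits):
  dlveyphlaex → dveyphlaex (del l @2)
  dveyphlaex → dmeyphlaex (sub v→m @2)
  dmeyphlaex → dmryphlaex (sub e→r @3)
  dmryphlaex → dmryphvlaex (ins v @7)
  dmryphvlaex → dmryphvlbaex (ins b @9)
Edit distance = 5.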